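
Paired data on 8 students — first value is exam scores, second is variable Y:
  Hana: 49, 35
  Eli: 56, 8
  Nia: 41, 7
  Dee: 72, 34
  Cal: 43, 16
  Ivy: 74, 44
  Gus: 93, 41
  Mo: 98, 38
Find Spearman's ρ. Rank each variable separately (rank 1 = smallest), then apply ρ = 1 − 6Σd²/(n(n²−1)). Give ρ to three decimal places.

Ranks of variable 1: 3, 4, 1, 5, 2, 6, 7, 8
Ranks of variable 2: 5, 2, 1, 4, 3, 8, 7, 6
d = r₁ − r₂: -2, 2, 0, 1, -1, -2, 0, 2
d²: 4, 4, 0, 1, 1, 4, 0, 4; Σd² = 18
ρ = 1 − 6·18/(8·63) = 1 − 108/504 = 0.786

0.786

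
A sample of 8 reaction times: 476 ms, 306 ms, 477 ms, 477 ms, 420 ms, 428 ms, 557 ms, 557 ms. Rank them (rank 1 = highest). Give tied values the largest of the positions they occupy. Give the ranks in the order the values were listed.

Sorted (descending): 557, 557, 477, 477, 476, 428, 420, 306
The 2 values of 557 occupy positions 1–2 → each gets rank 2.
The 2 values of 477 occupy positions 3–4 → each gets rank 4.

5, 8, 4, 4, 7, 6, 2, 2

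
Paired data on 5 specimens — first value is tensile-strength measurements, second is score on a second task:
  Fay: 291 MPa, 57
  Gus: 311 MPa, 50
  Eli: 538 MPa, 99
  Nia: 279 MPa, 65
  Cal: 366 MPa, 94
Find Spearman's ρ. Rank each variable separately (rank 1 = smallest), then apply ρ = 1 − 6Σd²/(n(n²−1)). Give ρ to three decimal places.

Ranks of variable 1: 2, 3, 5, 1, 4
Ranks of variable 2: 2, 1, 5, 3, 4
d = r₁ − r₂: 0, 2, 0, -2, 0
d²: 0, 4, 0, 4, 0; Σd² = 8
ρ = 1 − 6·8/(5·24) = 1 − 48/120 = 0.600

0.600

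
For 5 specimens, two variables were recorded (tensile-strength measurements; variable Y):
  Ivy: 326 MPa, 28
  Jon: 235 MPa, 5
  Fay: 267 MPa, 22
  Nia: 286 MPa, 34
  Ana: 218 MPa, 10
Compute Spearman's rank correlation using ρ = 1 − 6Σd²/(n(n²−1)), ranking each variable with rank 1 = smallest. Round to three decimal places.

Ranks of variable 1: 5, 2, 3, 4, 1
Ranks of variable 2: 4, 1, 3, 5, 2
d = r₁ − r₂: 1, 1, 0, -1, -1
d²: 1, 1, 0, 1, 1; Σd² = 4
ρ = 1 − 6·4/(5·24) = 1 − 24/120 = 0.800

0.800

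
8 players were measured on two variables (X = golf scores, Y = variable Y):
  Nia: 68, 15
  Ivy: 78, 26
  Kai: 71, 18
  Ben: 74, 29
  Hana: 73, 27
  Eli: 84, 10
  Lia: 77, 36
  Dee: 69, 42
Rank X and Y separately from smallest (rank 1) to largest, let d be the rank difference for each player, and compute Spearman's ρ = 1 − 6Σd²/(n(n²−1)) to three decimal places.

-0.167

Ranks of variable 1: 1, 7, 3, 5, 4, 8, 6, 2
Ranks of variable 2: 2, 4, 3, 6, 5, 1, 7, 8
d = r₁ − r₂: -1, 3, 0, -1, -1, 7, -1, -6
d²: 1, 9, 0, 1, 1, 49, 1, 36; Σd² = 98
ρ = 1 − 6·98/(8·63) = 1 − 588/504 = -0.167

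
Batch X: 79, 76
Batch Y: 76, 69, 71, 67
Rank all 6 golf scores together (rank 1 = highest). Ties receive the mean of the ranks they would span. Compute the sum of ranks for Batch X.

3.5

Sorted (descending): 79, 76, 76, 71, 69, 67
The 2 values of 76 occupy positions 2–3 → average rank (2+3)/2 = 2.5.
Batch X values → pooled ranks: 79→1, 76→2.5
Rank sum = 1 + 2.5 = 3.5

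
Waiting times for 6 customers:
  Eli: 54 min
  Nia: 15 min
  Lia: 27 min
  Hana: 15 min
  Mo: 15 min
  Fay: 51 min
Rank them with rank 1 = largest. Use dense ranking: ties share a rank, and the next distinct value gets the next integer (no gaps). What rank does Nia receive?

4

Sorted (descending): 54, 51, 27, 15, 15, 15
The 3 values of 15 share dense rank 4.
Remaining distinct values take the next consecutive integers.
Nia has value 15 min → rank 4.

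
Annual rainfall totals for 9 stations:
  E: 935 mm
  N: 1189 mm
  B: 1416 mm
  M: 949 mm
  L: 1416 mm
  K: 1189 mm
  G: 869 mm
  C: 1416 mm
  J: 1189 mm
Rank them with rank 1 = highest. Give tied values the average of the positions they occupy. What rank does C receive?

2

Sorted (descending): 1416, 1416, 1416, 1189, 1189, 1189, 949, 935, 869
The 3 values of 1416 occupy positions 1–3 → average rank 2.
The 3 values of 1189 occupy positions 4–6 → average rank 5.
C has value 1416 mm → rank 2.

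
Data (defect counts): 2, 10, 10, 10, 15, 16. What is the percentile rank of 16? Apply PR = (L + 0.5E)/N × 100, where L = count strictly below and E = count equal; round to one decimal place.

91.7

N = 6.
Strictly below 16: 5. Equal to 16: 1.
PR = (5 + 0.5·1)/6 × 100 = 91.7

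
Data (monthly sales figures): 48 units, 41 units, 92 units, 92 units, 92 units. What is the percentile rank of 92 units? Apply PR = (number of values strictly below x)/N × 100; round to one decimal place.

N = 5.
Strictly below 92: 2. Equal to 92: 3.
PR = 2/5 × 100 = 40.0

40.0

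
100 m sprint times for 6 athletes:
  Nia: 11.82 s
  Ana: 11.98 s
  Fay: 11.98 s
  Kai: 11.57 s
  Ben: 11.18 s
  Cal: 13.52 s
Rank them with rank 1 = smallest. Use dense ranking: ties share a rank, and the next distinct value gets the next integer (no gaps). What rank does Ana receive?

Sorted (ascending): 11.18, 11.57, 11.82, 11.98, 11.98, 13.52
The 2 values of 11.98 share dense rank 4.
Remaining distinct values take the next consecutive integers.
Ana has value 11.98 s → rank 4.

4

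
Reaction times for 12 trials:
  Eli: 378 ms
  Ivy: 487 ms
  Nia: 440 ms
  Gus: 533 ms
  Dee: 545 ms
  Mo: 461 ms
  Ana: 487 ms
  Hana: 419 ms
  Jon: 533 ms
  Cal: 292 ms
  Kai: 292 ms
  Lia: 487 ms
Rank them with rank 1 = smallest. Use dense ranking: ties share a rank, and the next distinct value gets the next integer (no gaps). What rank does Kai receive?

1

Sorted (ascending): 292, 292, 378, 419, 440, 461, 487, 487, 487, 533, 533, 545
The 2 values of 292 share dense rank 1.
The 3 values of 487 share dense rank 6.
The 2 values of 533 share dense rank 7.
Remaining distinct values take the next consecutive integers.
Kai has value 292 ms → rank 1.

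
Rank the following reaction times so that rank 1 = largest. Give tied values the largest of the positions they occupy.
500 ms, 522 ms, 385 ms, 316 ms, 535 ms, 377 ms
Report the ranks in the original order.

3, 2, 4, 6, 1, 5

Sorted (descending): 535, 522, 500, 385, 377, 316
No ties — each value takes its position as its rank.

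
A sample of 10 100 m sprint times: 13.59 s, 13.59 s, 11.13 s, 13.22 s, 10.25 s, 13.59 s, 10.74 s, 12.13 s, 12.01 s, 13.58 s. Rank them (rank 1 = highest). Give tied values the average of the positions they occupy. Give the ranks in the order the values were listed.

2, 2, 8, 5, 10, 2, 9, 6, 7, 4

Sorted (descending): 13.59, 13.59, 13.59, 13.58, 13.22, 12.13, 12.01, 11.13, 10.74, 10.25
The 3 values of 13.59 occupy positions 1–3 → average rank 2.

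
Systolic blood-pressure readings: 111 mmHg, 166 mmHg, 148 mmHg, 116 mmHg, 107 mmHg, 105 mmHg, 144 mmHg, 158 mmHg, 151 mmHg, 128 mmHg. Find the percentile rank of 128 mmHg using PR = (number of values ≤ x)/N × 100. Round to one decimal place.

50.0

N = 10.
Strictly below 128: 4. Equal to 128: 1.
PR = 5/10 × 100 = 50.0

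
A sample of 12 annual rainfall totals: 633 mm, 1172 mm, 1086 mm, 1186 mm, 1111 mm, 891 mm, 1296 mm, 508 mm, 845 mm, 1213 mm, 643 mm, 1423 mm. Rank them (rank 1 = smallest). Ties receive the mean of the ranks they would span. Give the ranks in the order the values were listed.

Sorted (ascending): 508, 633, 643, 845, 891, 1086, 1111, 1172, 1186, 1213, 1296, 1423
No ties — each value takes its position as its rank.

2, 8, 6, 9, 7, 5, 11, 1, 4, 10, 3, 12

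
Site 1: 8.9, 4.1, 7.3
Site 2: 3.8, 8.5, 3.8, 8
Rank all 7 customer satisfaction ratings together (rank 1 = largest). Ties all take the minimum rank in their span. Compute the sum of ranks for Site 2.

17

Sorted (descending): 8.9, 8.5, 8, 7.3, 4.1, 3.8, 3.8
The 2 values of 3.8 occupy positions 6–7 → each gets rank 6.
Site 2 values → pooled ranks: 3.8→6, 8.5→2, 3.8→6, 8→3
Rank sum = 6 + 2 + 6 + 3 = 17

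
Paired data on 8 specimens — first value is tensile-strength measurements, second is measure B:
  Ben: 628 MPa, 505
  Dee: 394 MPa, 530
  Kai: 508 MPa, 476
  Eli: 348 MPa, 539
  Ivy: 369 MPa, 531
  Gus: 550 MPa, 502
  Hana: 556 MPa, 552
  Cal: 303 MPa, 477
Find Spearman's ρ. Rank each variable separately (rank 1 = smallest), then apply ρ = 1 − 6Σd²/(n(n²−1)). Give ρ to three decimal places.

Ranks of variable 1: 8, 4, 5, 2, 3, 6, 7, 1
Ranks of variable 2: 4, 5, 1, 7, 6, 3, 8, 2
d = r₁ − r₂: 4, -1, 4, -5, -3, 3, -1, -1
d²: 16, 1, 16, 25, 9, 9, 1, 1; Σd² = 78
ρ = 1 − 6·78/(8·63) = 1 − 468/504 = 0.071

0.071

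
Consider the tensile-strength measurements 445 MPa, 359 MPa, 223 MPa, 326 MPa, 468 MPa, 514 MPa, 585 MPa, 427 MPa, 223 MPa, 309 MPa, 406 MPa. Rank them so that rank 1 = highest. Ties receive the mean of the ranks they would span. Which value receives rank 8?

Sorted (descending): 585, 514, 468, 445, 427, 406, 359, 326, 309, 223, 223
The 2 values of 223 occupy positions 10–11 → average rank (10+11)/2 = 10.5.
Rank 8 → value 326.

326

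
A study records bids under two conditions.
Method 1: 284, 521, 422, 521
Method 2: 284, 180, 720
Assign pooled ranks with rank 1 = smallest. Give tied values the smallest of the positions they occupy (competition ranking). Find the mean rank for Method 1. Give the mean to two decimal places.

Sorted (ascending): 180, 284, 284, 422, 521, 521, 720
The 2 values of 284 occupy positions 2–3 → each gets rank 2.
The 2 values of 521 occupy positions 5–6 → each gets rank 5.
Method 1 values → pooled ranks: 284→2, 521→5, 422→4, 521→5
Mean rank = (2 + 5 + 4 + 5) / 4 = 4.00

4.00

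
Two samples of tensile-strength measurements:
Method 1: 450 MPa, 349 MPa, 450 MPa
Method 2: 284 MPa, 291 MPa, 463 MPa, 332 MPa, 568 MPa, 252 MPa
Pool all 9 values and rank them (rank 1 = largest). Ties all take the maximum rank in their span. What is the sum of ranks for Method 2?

33

Sorted (descending): 568, 463, 450, 450, 349, 332, 291, 284, 252
The 2 values of 450 occupy positions 3–4 → each gets rank 4.
Method 2 values → pooled ranks: 284→8, 291→7, 463→2, 332→6, 568→1, 252→9
Rank sum = 8 + 7 + 2 + 6 + 1 + 9 = 33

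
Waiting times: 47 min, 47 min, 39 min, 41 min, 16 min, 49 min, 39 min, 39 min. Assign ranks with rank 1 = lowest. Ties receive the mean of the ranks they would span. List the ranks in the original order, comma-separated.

6.5, 6.5, 3, 5, 1, 8, 3, 3

Sorted (ascending): 16, 39, 39, 39, 41, 47, 47, 49
The 3 values of 39 occupy positions 2–4 → average rank 3.
The 2 values of 47 occupy positions 6–7 → average rank (6+7)/2 = 6.5.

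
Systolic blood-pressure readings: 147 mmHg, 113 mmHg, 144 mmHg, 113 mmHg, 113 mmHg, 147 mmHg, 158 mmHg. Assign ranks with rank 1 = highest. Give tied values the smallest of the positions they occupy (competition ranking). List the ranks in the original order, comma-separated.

2, 5, 4, 5, 5, 2, 1

Sorted (descending): 158, 147, 147, 144, 113, 113, 113
The 2 values of 147 occupy positions 2–3 → each gets rank 2.
The 3 values of 113 occupy positions 5–7 → each gets rank 5.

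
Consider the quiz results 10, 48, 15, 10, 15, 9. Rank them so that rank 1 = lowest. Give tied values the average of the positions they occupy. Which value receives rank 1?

Sorted (ascending): 9, 10, 10, 15, 15, 48
The 2 values of 10 occupy positions 2–3 → average rank (2+3)/2 = 2.5.
The 2 values of 15 occupy positions 4–5 → average rank (4+5)/2 = 4.5.
Rank 1 → value 9.

9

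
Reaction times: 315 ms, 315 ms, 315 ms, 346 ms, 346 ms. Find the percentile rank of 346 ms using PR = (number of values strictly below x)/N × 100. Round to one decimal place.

N = 5.
Strictly below 346: 3. Equal to 346: 2.
PR = 3/5 × 100 = 60.0

60.0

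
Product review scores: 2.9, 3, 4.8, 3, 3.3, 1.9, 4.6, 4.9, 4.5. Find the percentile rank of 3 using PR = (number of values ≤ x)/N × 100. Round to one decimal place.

N = 9.
Strictly below 3: 2. Equal to 3: 2.
PR = 4/9 × 100 = 44.4

44.4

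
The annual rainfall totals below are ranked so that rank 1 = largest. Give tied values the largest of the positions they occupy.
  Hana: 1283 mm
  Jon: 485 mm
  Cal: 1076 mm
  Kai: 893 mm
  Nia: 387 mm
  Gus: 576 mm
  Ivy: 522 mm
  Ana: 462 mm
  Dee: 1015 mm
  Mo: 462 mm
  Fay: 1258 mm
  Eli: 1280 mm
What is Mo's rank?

11

Sorted (descending): 1283, 1280, 1258, 1076, 1015, 893, 576, 522, 485, 462, 462, 387
The 2 values of 462 occupy positions 10–11 → each gets rank 11.
Mo has value 462 mm → rank 11.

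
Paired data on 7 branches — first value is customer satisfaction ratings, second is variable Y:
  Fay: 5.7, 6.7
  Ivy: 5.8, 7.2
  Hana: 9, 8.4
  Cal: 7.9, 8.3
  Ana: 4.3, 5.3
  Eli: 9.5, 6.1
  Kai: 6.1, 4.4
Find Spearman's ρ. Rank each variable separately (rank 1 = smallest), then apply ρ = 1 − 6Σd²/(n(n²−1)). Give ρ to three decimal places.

Ranks of variable 1: 2, 3, 6, 5, 1, 7, 4
Ranks of variable 2: 4, 5, 7, 6, 2, 3, 1
d = r₁ − r₂: -2, -2, -1, -1, -1, 4, 3
d²: 4, 4, 1, 1, 1, 16, 9; Σd² = 36
ρ = 1 − 6·36/(7·48) = 1 − 216/336 = 0.357

0.357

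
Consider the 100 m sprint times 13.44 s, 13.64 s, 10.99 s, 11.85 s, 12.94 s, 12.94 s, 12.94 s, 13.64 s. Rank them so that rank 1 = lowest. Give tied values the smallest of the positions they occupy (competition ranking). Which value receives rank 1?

10.99

Sorted (ascending): 10.99, 11.85, 12.94, 12.94, 12.94, 13.44, 13.64, 13.64
The 3 values of 12.94 occupy positions 3–5 → each gets rank 3.
The 2 values of 13.64 occupy positions 7–8 → each gets rank 7.
Rank 1 → value 10.99.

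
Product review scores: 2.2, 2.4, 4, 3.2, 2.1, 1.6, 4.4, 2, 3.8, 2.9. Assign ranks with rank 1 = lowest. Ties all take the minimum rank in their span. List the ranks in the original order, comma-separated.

4, 5, 9, 7, 3, 1, 10, 2, 8, 6

Sorted (ascending): 1.6, 2, 2.1, 2.2, 2.4, 2.9, 3.2, 3.8, 4, 4.4
No ties — each value takes its position as its rank.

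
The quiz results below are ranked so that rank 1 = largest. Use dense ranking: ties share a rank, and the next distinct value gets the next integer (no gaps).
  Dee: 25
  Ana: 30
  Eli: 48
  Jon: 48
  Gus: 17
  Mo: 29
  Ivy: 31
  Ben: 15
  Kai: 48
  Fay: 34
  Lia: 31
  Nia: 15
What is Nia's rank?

8

Sorted (descending): 48, 48, 48, 34, 31, 31, 30, 29, 25, 17, 15, 15
The 3 values of 48 share dense rank 1.
The 2 values of 31 share dense rank 3.
The 2 values of 15 share dense rank 8.
Remaining distinct values take the next consecutive integers.
Nia has value 15 → rank 8.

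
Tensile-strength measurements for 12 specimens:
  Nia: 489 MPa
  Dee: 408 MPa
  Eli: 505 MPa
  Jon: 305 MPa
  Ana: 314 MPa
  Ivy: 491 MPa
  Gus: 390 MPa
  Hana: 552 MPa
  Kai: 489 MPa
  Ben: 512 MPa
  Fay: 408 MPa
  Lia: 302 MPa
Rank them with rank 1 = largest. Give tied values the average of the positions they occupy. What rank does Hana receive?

1

Sorted (descending): 552, 512, 505, 491, 489, 489, 408, 408, 390, 314, 305, 302
The 2 values of 489 occupy positions 5–6 → average rank (5+6)/2 = 5.5.
The 2 values of 408 occupy positions 7–8 → average rank (7+8)/2 = 7.5.
Hana has value 552 MPa → rank 1.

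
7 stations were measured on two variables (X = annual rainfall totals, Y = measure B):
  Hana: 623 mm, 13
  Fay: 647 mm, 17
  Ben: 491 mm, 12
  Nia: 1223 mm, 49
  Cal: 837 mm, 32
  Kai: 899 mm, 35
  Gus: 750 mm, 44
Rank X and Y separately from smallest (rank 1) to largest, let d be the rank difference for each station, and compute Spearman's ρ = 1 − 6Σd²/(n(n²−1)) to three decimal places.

Ranks of variable 1: 2, 3, 1, 7, 5, 6, 4
Ranks of variable 2: 2, 3, 1, 7, 4, 5, 6
d = r₁ − r₂: 0, 0, 0, 0, 1, 1, -2
d²: 0, 0, 0, 0, 1, 1, 4; Σd² = 6
ρ = 1 − 6·6/(7·48) = 1 − 36/336 = 0.893

0.893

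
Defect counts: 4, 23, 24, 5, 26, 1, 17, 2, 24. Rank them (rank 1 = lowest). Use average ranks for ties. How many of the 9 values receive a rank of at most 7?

Sorted (ascending): 1, 2, 4, 5, 17, 23, 24, 24, 26
The 2 values of 24 occupy positions 7–8 → average rank (7+8)/2 = 7.5.
Ranks ≤ 7: {1, 2, 3, 4, 5, 6} → 6 values.

6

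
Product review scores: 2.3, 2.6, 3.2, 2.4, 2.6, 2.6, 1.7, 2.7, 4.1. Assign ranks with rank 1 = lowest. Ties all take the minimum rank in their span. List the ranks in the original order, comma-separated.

2, 4, 8, 3, 4, 4, 1, 7, 9

Sorted (ascending): 1.7, 2.3, 2.4, 2.6, 2.6, 2.6, 2.7, 3.2, 4.1
The 3 values of 2.6 occupy positions 4–6 → each gets rank 4.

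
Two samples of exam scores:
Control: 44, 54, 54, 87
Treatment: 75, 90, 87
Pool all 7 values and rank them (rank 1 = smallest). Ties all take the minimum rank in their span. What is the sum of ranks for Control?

10

Sorted (ascending): 44, 54, 54, 75, 87, 87, 90
The 2 values of 54 occupy positions 2–3 → each gets rank 2.
The 2 values of 87 occupy positions 5–6 → each gets rank 5.
Control values → pooled ranks: 44→1, 54→2, 54→2, 87→5
Rank sum = 1 + 2 + 2 + 5 = 10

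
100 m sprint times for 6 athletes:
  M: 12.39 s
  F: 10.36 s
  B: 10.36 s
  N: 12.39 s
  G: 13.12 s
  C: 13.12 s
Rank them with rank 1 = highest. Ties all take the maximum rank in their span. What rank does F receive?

Sorted (descending): 13.12, 13.12, 12.39, 12.39, 10.36, 10.36
The 2 values of 13.12 occupy positions 1–2 → each gets rank 2.
The 2 values of 12.39 occupy positions 3–4 → each gets rank 4.
The 2 values of 10.36 occupy positions 5–6 → each gets rank 6.
F has value 10.36 s → rank 6.

6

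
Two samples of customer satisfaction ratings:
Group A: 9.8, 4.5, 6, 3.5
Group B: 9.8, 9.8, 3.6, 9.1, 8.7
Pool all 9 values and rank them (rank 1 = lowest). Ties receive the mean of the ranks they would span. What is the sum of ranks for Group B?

29

Sorted (ascending): 3.5, 3.6, 4.5, 6, 8.7, 9.1, 9.8, 9.8, 9.8
The 3 values of 9.8 occupy positions 7–9 → average rank 8.
Group B values → pooled ranks: 9.8→8, 9.8→8, 3.6→2, 9.1→6, 8.7→5
Rank sum = 8 + 8 + 2 + 6 + 5 = 29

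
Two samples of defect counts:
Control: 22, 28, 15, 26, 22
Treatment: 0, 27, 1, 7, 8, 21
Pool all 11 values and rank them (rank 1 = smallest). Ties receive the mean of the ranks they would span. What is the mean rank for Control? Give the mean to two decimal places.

Sorted (ascending): 0, 1, 7, 8, 15, 21, 22, 22, 26, 27, 28
The 2 values of 22 occupy positions 7–8 → average rank (7+8)/2 = 7.5.
Control values → pooled ranks: 22→7.5, 28→11, 15→5, 26→9, 22→7.5
Mean rank = (7.5 + 11 + 5 + 9 + 7.5) / 5 = 8.00

8.00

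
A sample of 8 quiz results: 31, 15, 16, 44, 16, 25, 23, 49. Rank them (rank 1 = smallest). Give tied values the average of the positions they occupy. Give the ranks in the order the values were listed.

Sorted (ascending): 15, 16, 16, 23, 25, 31, 44, 49
The 2 values of 16 occupy positions 2–3 → average rank (2+3)/2 = 2.5.

6, 1, 2.5, 7, 2.5, 5, 4, 8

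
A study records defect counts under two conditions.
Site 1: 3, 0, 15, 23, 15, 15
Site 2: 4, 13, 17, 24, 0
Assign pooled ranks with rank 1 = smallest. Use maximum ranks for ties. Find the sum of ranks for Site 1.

Sorted (ascending): 0, 0, 3, 4, 13, 15, 15, 15, 17, 23, 24
The 2 values of 0 occupy positions 1–2 → each gets rank 2.
The 3 values of 15 occupy positions 6–8 → each gets rank 8.
Site 1 values → pooled ranks: 3→3, 0→2, 15→8, 23→10, 15→8, 15→8
Rank sum = 3 + 2 + 8 + 10 + 8 + 8 = 39

39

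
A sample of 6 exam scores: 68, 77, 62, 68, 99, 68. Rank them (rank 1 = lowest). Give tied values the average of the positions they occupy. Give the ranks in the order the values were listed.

3, 5, 1, 3, 6, 3

Sorted (ascending): 62, 68, 68, 68, 77, 99
The 3 values of 68 occupy positions 2–4 → average rank 3.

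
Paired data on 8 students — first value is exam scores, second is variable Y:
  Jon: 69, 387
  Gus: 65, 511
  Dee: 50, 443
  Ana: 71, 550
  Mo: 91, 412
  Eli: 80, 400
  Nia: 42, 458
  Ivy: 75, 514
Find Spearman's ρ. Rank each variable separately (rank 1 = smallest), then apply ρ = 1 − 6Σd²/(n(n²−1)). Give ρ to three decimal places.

Ranks of variable 1: 4, 3, 2, 5, 8, 7, 1, 6
Ranks of variable 2: 1, 6, 4, 8, 3, 2, 5, 7
d = r₁ − r₂: 3, -3, -2, -3, 5, 5, -4, -1
d²: 9, 9, 4, 9, 25, 25, 16, 1; Σd² = 98
ρ = 1 − 6·98/(8·63) = 1 − 588/504 = -0.167

-0.167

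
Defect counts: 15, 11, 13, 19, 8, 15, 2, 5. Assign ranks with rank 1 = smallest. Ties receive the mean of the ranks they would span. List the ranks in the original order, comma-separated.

Sorted (ascending): 2, 5, 8, 11, 13, 15, 15, 19
The 2 values of 15 occupy positions 6–7 → average rank (6+7)/2 = 6.5.

6.5, 4, 5, 8, 3, 6.5, 1, 2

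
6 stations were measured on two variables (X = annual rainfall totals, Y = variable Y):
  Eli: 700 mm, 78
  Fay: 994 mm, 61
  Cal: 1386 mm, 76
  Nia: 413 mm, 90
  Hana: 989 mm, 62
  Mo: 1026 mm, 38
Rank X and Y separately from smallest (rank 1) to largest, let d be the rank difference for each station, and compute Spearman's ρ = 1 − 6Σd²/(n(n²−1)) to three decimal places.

-0.657

Ranks of variable 1: 2, 4, 6, 1, 3, 5
Ranks of variable 2: 5, 2, 4, 6, 3, 1
d = r₁ − r₂: -3, 2, 2, -5, 0, 4
d²: 9, 4, 4, 25, 0, 16; Σd² = 58
ρ = 1 − 6·58/(6·35) = 1 − 348/210 = -0.657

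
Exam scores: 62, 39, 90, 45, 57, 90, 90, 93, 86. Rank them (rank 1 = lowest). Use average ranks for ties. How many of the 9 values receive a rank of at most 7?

Sorted (ascending): 39, 45, 57, 62, 86, 90, 90, 90, 93
The 3 values of 90 occupy positions 6–8 → average rank 7.
Ranks ≤ 7: {1, 2, 3, 4, 5, 7, 7, 7} → 8 values.

8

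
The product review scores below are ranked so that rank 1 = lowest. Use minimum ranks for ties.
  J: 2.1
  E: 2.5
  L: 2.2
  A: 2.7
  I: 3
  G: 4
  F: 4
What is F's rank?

6

Sorted (ascending): 2.1, 2.2, 2.5, 2.7, 3, 4, 4
The 2 values of 4 occupy positions 6–7 → each gets rank 6.
F has value 4 → rank 6.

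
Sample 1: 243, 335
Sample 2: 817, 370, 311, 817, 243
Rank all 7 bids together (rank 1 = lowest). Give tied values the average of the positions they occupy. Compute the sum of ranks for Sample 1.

5.5

Sorted (ascending): 243, 243, 311, 335, 370, 817, 817
The 2 values of 243 occupy positions 1–2 → average rank (1+2)/2 = 1.5.
The 2 values of 817 occupy positions 6–7 → average rank (6+7)/2 = 6.5.
Sample 1 values → pooled ranks: 243→1.5, 335→4
Rank sum = 1.5 + 4 = 5.5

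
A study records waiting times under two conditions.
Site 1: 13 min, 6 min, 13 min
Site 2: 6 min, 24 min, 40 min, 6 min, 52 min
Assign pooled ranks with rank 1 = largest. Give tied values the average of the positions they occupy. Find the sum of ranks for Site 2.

Sorted (descending): 52, 40, 24, 13, 13, 6, 6, 6
The 2 values of 13 occupy positions 4–5 → average rank (4+5)/2 = 4.5.
The 3 values of 6 occupy positions 6–8 → average rank 7.
Site 2 values → pooled ranks: 6→7, 24→3, 40→2, 6→7, 52→1
Rank sum = 7 + 3 + 2 + 7 + 1 = 20

20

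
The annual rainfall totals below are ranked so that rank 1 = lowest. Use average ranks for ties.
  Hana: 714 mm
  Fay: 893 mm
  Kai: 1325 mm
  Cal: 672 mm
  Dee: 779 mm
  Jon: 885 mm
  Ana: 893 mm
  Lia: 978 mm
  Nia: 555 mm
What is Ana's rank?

6.5

Sorted (ascending): 555, 672, 714, 779, 885, 893, 893, 978, 1325
The 2 values of 893 occupy positions 6–7 → average rank (6+7)/2 = 6.5.
Ana has value 893 mm → rank 6.5.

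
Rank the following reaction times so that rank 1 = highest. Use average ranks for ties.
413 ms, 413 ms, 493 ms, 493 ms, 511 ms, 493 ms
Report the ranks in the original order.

5.5, 5.5, 3, 3, 1, 3

Sorted (descending): 511, 493, 493, 493, 413, 413
The 3 values of 493 occupy positions 2–4 → average rank 3.
The 2 values of 413 occupy positions 5–6 → average rank (5+6)/2 = 5.5.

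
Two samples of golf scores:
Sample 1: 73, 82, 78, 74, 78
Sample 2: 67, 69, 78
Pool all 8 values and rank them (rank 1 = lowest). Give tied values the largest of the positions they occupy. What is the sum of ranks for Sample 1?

Sorted (ascending): 67, 69, 73, 74, 78, 78, 78, 82
The 3 values of 78 occupy positions 5–7 → each gets rank 7.
Sample 1 values → pooled ranks: 73→3, 82→8, 78→7, 74→4, 78→7
Rank sum = 3 + 8 + 7 + 4 + 7 = 29

29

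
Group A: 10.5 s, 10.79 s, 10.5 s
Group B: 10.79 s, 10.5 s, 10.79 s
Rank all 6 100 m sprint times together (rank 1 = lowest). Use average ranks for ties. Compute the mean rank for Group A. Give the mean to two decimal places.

3.00

Sorted (ascending): 10.5, 10.5, 10.5, 10.79, 10.79, 10.79
The 3 values of 10.5 occupy positions 1–3 → average rank 2.
The 3 values of 10.79 occupy positions 4–6 → average rank 5.
Group A values → pooled ranks: 10.5→2, 10.79→5, 10.5→2
Mean rank = (2 + 5 + 2) / 3 = 3.00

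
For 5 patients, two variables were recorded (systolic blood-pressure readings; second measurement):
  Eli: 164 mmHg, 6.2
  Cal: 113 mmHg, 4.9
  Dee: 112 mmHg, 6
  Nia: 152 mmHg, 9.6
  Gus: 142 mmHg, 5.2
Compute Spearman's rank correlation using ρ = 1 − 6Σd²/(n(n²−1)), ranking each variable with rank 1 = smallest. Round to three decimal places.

Ranks of variable 1: 5, 2, 1, 4, 3
Ranks of variable 2: 4, 1, 3, 5, 2
d = r₁ − r₂: 1, 1, -2, -1, 1
d²: 1, 1, 4, 1, 1; Σd² = 8
ρ = 1 − 6·8/(5·24) = 1 − 48/120 = 0.600

0.600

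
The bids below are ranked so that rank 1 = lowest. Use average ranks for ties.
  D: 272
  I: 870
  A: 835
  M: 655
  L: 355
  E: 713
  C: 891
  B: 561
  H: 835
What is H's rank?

Sorted (ascending): 272, 355, 561, 655, 713, 835, 835, 870, 891
The 2 values of 835 occupy positions 6–7 → average rank (6+7)/2 = 6.5.
H has value 835 → rank 6.5.

6.5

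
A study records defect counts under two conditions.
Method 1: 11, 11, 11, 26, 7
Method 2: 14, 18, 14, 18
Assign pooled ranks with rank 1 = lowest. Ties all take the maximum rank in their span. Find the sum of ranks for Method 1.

22

Sorted (ascending): 7, 11, 11, 11, 14, 14, 18, 18, 26
The 3 values of 11 occupy positions 2–4 → each gets rank 4.
The 2 values of 14 occupy positions 5–6 → each gets rank 6.
The 2 values of 18 occupy positions 7–8 → each gets rank 8.
Method 1 values → pooled ranks: 11→4, 11→4, 11→4, 26→9, 7→1
Rank sum = 4 + 4 + 4 + 9 + 1 = 22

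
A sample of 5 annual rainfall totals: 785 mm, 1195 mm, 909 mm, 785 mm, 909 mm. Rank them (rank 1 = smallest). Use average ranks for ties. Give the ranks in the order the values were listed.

1.5, 5, 3.5, 1.5, 3.5

Sorted (ascending): 785, 785, 909, 909, 1195
The 2 values of 785 occupy positions 1–2 → average rank (1+2)/2 = 1.5.
The 2 values of 909 occupy positions 3–4 → average rank (3+4)/2 = 3.5.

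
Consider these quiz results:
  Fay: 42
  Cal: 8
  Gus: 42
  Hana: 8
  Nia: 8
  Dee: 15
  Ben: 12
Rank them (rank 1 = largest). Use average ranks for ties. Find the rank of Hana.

6

Sorted (descending): 42, 42, 15, 12, 8, 8, 8
The 2 values of 42 occupy positions 1–2 → average rank (1+2)/2 = 1.5.
The 3 values of 8 occupy positions 5–7 → average rank 6.
Hana has value 8 → rank 6.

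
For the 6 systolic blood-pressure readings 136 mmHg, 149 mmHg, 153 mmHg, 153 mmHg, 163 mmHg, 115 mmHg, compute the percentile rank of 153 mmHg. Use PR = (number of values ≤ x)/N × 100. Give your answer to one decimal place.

83.3

N = 6.
Strictly below 153: 3. Equal to 153: 2.
PR = 5/6 × 100 = 83.3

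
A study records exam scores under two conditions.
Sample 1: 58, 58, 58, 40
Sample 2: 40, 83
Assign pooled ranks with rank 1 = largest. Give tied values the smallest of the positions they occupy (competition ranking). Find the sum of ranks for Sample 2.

Sorted (descending): 83, 58, 58, 58, 40, 40
The 3 values of 58 occupy positions 2–4 → each gets rank 2.
The 2 values of 40 occupy positions 5–6 → each gets rank 5.
Sample 2 values → pooled ranks: 40→5, 83→1
Rank sum = 5 + 1 = 6

6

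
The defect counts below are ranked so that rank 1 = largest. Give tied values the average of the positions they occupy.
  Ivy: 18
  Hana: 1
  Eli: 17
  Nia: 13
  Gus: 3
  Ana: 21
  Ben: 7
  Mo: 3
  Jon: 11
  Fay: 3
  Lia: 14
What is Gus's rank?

9

Sorted (descending): 21, 18, 17, 14, 13, 11, 7, 3, 3, 3, 1
The 3 values of 3 occupy positions 8–10 → average rank 9.
Gus has value 3 → rank 9.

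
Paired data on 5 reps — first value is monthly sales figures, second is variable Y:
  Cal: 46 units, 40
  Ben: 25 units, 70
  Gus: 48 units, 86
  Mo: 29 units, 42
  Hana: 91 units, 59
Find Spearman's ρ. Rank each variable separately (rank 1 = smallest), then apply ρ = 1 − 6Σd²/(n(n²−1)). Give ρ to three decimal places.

Ranks of variable 1: 3, 1, 4, 2, 5
Ranks of variable 2: 1, 4, 5, 2, 3
d = r₁ − r₂: 2, -3, -1, 0, 2
d²: 4, 9, 1, 0, 4; Σd² = 18
ρ = 1 − 6·18/(5·24) = 1 − 108/120 = 0.100

0.100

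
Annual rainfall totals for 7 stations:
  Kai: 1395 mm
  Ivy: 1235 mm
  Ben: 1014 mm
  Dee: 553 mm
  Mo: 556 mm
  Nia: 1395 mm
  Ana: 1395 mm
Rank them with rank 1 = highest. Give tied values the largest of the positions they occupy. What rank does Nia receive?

Sorted (descending): 1395, 1395, 1395, 1235, 1014, 556, 553
The 3 values of 1395 occupy positions 1–3 → each gets rank 3.
Nia has value 1395 mm → rank 3.

3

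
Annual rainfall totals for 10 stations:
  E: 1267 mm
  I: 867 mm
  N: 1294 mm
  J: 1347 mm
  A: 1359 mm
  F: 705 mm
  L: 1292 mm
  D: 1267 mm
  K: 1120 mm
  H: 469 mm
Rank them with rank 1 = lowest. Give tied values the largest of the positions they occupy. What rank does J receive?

Sorted (ascending): 469, 705, 867, 1120, 1267, 1267, 1292, 1294, 1347, 1359
The 2 values of 1267 occupy positions 5–6 → each gets rank 6.
J has value 1347 mm → rank 9.

9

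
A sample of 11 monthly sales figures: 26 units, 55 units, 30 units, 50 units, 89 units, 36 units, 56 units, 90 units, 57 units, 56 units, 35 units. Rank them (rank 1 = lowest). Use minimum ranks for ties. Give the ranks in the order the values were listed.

1, 6, 2, 5, 10, 4, 7, 11, 9, 7, 3

Sorted (ascending): 26, 30, 35, 36, 50, 55, 56, 56, 57, 89, 90
The 2 values of 56 occupy positions 7–8 → each gets rank 7.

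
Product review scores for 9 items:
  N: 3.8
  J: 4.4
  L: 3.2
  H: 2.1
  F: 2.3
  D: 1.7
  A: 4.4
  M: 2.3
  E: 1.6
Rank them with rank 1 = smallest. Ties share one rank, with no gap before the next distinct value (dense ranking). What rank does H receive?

Sorted (ascending): 1.6, 1.7, 2.1, 2.3, 2.3, 3.2, 3.8, 4.4, 4.4
The 2 values of 2.3 share dense rank 4.
The 2 values of 4.4 share dense rank 7.
Remaining distinct values take the next consecutive integers.
H has value 2.1 → rank 3.

3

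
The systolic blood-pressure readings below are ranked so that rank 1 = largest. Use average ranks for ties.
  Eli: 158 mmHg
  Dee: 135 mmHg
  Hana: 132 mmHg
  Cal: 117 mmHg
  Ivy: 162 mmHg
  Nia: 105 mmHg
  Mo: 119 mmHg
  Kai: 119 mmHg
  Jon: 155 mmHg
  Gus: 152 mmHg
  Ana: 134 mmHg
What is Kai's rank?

Sorted (descending): 162, 158, 155, 152, 135, 134, 132, 119, 119, 117, 105
The 2 values of 119 occupy positions 8–9 → average rank (8+9)/2 = 8.5.
Kai has value 119 mmHg → rank 8.5.

8.5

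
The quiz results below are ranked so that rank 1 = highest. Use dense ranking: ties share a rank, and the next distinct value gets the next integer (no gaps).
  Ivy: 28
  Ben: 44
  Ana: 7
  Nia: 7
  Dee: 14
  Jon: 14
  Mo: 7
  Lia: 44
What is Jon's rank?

3

Sorted (descending): 44, 44, 28, 14, 14, 7, 7, 7
The 2 values of 44 share dense rank 1.
The 2 values of 14 share dense rank 3.
The 3 values of 7 share dense rank 4.
Remaining distinct values take the next consecutive integers.
Jon has value 14 → rank 3.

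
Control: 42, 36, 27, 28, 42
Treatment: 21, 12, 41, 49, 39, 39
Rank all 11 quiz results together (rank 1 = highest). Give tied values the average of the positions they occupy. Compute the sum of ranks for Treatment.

Sorted (descending): 49, 42, 42, 41, 39, 39, 36, 28, 27, 21, 12
The 2 values of 42 occupy positions 2–3 → average rank (2+3)/2 = 2.5.
The 2 values of 39 occupy positions 5–6 → average rank (5+6)/2 = 5.5.
Treatment values → pooled ranks: 21→10, 12→11, 41→4, 49→1, 39→5.5, 39→5.5
Rank sum = 10 + 11 + 4 + 1 + 5.5 + 5.5 = 37

37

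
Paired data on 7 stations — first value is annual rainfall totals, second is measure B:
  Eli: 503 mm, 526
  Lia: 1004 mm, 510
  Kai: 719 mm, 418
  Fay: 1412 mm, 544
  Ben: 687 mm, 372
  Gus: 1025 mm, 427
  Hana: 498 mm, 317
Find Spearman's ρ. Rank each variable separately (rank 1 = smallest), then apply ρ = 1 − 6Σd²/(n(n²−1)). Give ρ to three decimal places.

Ranks of variable 1: 2, 5, 4, 7, 3, 6, 1
Ranks of variable 2: 6, 5, 3, 7, 2, 4, 1
d = r₁ − r₂: -4, 0, 1, 0, 1, 2, 0
d²: 16, 0, 1, 0, 1, 4, 0; Σd² = 22
ρ = 1 − 6·22/(7·48) = 1 − 132/336 = 0.607

0.607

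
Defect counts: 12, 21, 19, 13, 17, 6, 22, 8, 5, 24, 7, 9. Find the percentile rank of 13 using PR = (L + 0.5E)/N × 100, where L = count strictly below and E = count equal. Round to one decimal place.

N = 12.
Strictly below 13: 6. Equal to 13: 1.
PR = (6 + 0.5·1)/12 × 100 = 54.2

54.2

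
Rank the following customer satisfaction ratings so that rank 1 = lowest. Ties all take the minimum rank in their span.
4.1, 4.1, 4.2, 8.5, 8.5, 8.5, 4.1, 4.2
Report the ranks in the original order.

1, 1, 4, 6, 6, 6, 1, 4

Sorted (ascending): 4.1, 4.1, 4.1, 4.2, 4.2, 8.5, 8.5, 8.5
The 3 values of 4.1 occupy positions 1–3 → each gets rank 1.
The 2 values of 4.2 occupy positions 4–5 → each gets rank 4.
The 3 values of 8.5 occupy positions 6–8 → each gets rank 6.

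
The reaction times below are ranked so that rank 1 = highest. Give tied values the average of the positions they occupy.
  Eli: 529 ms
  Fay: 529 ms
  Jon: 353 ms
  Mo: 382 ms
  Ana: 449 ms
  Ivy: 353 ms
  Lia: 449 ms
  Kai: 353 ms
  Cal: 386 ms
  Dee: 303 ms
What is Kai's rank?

8

Sorted (descending): 529, 529, 449, 449, 386, 382, 353, 353, 353, 303
The 2 values of 529 occupy positions 1–2 → average rank (1+2)/2 = 1.5.
The 2 values of 449 occupy positions 3–4 → average rank (3+4)/2 = 3.5.
The 3 values of 353 occupy positions 7–9 → average rank 8.
Kai has value 353 ms → rank 8.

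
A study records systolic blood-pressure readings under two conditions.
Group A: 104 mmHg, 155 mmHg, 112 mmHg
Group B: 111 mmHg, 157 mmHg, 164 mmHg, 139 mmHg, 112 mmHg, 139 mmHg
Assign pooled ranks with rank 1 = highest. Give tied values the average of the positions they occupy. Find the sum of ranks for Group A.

18.5

Sorted (descending): 164, 157, 155, 139, 139, 112, 112, 111, 104
The 2 values of 139 occupy positions 4–5 → average rank (4+5)/2 = 4.5.
The 2 values of 112 occupy positions 6–7 → average rank (6+7)/2 = 6.5.
Group A values → pooled ranks: 104→9, 155→3, 112→6.5
Rank sum = 9 + 3 + 6.5 = 18.5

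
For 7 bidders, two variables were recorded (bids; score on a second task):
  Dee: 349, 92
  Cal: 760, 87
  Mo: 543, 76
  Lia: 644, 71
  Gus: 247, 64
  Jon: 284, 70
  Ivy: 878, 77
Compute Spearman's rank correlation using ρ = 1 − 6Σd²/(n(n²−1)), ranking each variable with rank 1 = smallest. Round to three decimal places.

0.571

Ranks of variable 1: 3, 6, 4, 5, 1, 2, 7
Ranks of variable 2: 7, 6, 4, 3, 1, 2, 5
d = r₁ − r₂: -4, 0, 0, 2, 0, 0, 2
d²: 16, 0, 0, 4, 0, 0, 4; Σd² = 24
ρ = 1 − 6·24/(7·48) = 1 − 144/336 = 0.571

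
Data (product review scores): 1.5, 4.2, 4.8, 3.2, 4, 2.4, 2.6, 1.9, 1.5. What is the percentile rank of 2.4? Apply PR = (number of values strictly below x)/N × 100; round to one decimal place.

33.3

N = 9.
Strictly below 2.4: 3. Equal to 2.4: 1.
PR = 3/9 × 100 = 33.3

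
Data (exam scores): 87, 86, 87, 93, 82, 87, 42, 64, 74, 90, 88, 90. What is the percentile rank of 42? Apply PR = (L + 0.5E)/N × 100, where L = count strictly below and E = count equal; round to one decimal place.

4.2

N = 12.
Strictly below 42: 0. Equal to 42: 1.
PR = (0 + 0.5·1)/12 × 100 = 4.2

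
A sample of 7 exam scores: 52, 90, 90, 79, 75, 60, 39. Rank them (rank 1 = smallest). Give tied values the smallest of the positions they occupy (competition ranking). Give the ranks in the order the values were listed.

2, 6, 6, 5, 4, 3, 1

Sorted (ascending): 39, 52, 60, 75, 79, 90, 90
The 2 values of 90 occupy positions 6–7 → each gets rank 6.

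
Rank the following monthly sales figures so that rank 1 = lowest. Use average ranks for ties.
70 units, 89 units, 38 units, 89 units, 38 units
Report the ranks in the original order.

Sorted (ascending): 38, 38, 70, 89, 89
The 2 values of 38 occupy positions 1–2 → average rank (1+2)/2 = 1.5.
The 2 values of 89 occupy positions 4–5 → average rank (4+5)/2 = 4.5.

3, 4.5, 1.5, 4.5, 1.5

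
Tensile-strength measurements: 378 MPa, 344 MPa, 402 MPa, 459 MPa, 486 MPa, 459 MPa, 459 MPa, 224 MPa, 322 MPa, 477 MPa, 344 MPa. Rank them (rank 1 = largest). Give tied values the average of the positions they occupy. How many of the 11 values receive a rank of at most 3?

2

Sorted (descending): 486, 477, 459, 459, 459, 402, 378, 344, 344, 322, 224
The 3 values of 459 occupy positions 3–5 → average rank 4.
The 2 values of 344 occupy positions 8–9 → average rank (8+9)/2 = 8.5.
Ranks ≤ 3: {1, 2} → 2 values.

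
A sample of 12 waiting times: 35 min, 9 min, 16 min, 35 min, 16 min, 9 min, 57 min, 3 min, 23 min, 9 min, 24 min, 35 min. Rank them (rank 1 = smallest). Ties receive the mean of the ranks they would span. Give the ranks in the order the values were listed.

10, 3, 5.5, 10, 5.5, 3, 12, 1, 7, 3, 8, 10

Sorted (ascending): 3, 9, 9, 9, 16, 16, 23, 24, 35, 35, 35, 57
The 3 values of 9 occupy positions 2–4 → average rank 3.
The 2 values of 16 occupy positions 5–6 → average rank (5+6)/2 = 5.5.
The 3 values of 35 occupy positions 9–11 → average rank 10.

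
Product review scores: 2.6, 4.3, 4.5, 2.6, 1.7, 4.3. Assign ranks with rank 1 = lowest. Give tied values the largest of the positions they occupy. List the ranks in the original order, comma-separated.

Sorted (ascending): 1.7, 2.6, 2.6, 4.3, 4.3, 4.5
The 2 values of 2.6 occupy positions 2–3 → each gets rank 3.
The 2 values of 4.3 occupy positions 4–5 → each gets rank 5.

3, 5, 6, 3, 1, 5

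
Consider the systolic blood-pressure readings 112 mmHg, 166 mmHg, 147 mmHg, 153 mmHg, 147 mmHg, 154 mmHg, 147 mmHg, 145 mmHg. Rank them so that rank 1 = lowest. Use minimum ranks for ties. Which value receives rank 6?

153

Sorted (ascending): 112, 145, 147, 147, 147, 153, 154, 166
The 3 values of 147 occupy positions 3–5 → each gets rank 3.
Rank 6 → value 153.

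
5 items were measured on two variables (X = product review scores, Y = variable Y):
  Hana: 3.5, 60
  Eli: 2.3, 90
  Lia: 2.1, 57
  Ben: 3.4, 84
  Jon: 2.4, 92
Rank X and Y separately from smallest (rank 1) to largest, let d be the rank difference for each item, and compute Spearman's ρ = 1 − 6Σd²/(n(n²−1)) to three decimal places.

0.100

Ranks of variable 1: 5, 2, 1, 4, 3
Ranks of variable 2: 2, 4, 1, 3, 5
d = r₁ − r₂: 3, -2, 0, 1, -2
d²: 9, 4, 0, 1, 4; Σd² = 18
ρ = 1 − 6·18/(5·24) = 1 − 108/120 = 0.100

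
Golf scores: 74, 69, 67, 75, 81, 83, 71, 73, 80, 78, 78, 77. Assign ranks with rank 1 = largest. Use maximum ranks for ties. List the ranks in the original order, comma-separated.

Sorted (descending): 83, 81, 80, 78, 78, 77, 75, 74, 73, 71, 69, 67
The 2 values of 78 occupy positions 4–5 → each gets rank 5.

8, 11, 12, 7, 2, 1, 10, 9, 3, 5, 5, 6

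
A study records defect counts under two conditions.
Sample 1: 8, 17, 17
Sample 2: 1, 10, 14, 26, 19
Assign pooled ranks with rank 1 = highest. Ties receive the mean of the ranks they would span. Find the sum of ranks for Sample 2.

22

Sorted (descending): 26, 19, 17, 17, 14, 10, 8, 1
The 2 values of 17 occupy positions 3–4 → average rank (3+4)/2 = 3.5.
Sample 2 values → pooled ranks: 1→8, 10→6, 14→5, 26→1, 19→2
Rank sum = 8 + 6 + 5 + 1 + 2 = 22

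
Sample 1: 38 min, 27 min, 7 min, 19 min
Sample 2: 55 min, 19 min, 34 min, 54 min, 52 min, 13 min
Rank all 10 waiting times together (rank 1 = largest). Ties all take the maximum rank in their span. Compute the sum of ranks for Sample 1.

Sorted (descending): 55, 54, 52, 38, 34, 27, 19, 19, 13, 7
The 2 values of 19 occupy positions 7–8 → each gets rank 8.
Sample 1 values → pooled ranks: 38→4, 27→6, 7→10, 19→8
Rank sum = 4 + 6 + 10 + 8 = 28

28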